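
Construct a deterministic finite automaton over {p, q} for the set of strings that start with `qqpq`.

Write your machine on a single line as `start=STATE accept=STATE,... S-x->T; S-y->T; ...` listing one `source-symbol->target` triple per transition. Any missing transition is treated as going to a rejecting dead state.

Check the first 4 symbols one by one: s0 through s3 record how many have matched `qqpq` so far; any wrong symbol goes to the dead state s5. After all 4 match we enter the accepting sink s4.
A 6-state machine:
        p   q  
>  s0   s5  s1 
   s1   s5  s2 
   s2   s3  s5 
   s3   s5  s4 
 * s4   s4  s4 
   s5   s5  s5 
(> = start, * = accepting)

start=s0; accept=s4; s0-p->s5; s0-q->s1; s1-p->s5; s1-q->s2; s2-p->s3; s2-q->s5; s3-p->s5; s3-q->s4; s4-p->s4; s4-q->s4; s5-p->s5; s5-q->s5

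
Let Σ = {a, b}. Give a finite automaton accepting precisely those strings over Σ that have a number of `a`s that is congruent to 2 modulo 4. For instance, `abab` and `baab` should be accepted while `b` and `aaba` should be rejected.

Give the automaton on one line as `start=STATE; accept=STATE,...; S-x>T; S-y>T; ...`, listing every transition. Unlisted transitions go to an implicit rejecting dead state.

Keep the running count of `a`s modulo 4: each `a` advances along the cycle s0 → s1 → s2 → s3 → s0 while other symbols loop. Accept at s2.
4 states suffice.
        a   b  
>  s0   s1  s0 
   s1   s2  s1 
 * s2   s3  s2 
   s3   s0  s3 
(> = start, * = accepting)

start=s0; accept=s2; s0-a>s1; s0-b>s0; s1-a>s2; s1-b>s1; s2-a>s3; s2-b>s2; s3-a>s0; s3-b>s3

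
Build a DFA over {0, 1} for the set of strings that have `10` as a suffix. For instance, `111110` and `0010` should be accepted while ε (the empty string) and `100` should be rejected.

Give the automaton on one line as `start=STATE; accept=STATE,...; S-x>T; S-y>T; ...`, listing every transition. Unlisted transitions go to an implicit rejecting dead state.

Remember how much of `10` the current input suffix matches. State S0 means no match yet; S1 means the last symbol is `1`; S2 means the last 2 symbols are `10`. Only S2 accepts. On a mismatch, fall back to the longest proper suffix that is still a prefix of `10`.
        0   1  
>  S0   S0  S1 
   S1   S2  S1 
 * S2   S0  S1 
(> = start, * = accepting)

start=S0; accept=S2; S0-0>S0; S0-1>S1; S1-0>S2; S1-1>S1; S2-0>S0; S2-1>S1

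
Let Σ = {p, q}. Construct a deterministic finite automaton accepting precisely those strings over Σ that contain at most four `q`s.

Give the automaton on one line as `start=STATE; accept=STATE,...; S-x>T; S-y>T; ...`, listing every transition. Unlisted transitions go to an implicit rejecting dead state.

Count `q`s, saturating at 5: states A through E mean 0 through 4 `q`s seen; F means more than 4. Each `q` increments (capped at F); other symbols loop. Accept from {A, B, C, D, E}.
A 6-state machine:
       p  q 
>* A   A  B 
 * B   B  C 
 * C   C  D 
 * D   D  E 
 * E   E  F 
   F   F  F 
(> = start, * = accepting)

start=A; accept=A,B,C,D,E; A-p>A; A-q>B; B-p>B; B-q>C; C-p>C; C-q>D; D-p>D; D-q>E; E-p>E; E-q>F; F-p>F; F-q>F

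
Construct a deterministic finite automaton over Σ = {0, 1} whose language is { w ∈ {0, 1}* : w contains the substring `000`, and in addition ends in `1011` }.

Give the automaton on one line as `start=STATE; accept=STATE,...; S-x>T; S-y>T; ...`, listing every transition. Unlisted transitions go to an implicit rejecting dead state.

Handle the two conditions separately and then intersect. One (4 states) tracks whether and how much of `000` has been seen; the other (5 states) tracks how much of the suffix `1011` has currently been matched. Each combined state is a pair, one component from each; accept when both components accept.
With 12 states:
          0    1  
>  q0     q1   q2 
   q1     q3   q2 
   q2     q4   q2 
   q3     q5   q2 
   q4     q3   q6 
   q5     q5   q7 
   q6     q4   q8 
   q7     q9   q7 
   q8     q4   q2 
   q9     q5  q10 
   q10    q9  q11 
 * q11    q9   q7 
(> = start, * = accepting)

start=q0; accept=q11; q0-0>q1; q0-1>q2; q1-0>q3; q1-1>q2; q2-0>q4; q2-1>q2; q3-0>q5; q3-1>q2; q4-0>q3; q4-1>q6; q5-0>q5; q5-1>q7; q6-0>q4; q6-1>q8; q7-0>q9; q7-1>q7; q8-0>q4; q8-1>q2; q9-0>q5; q9-1>q10; q10-0>q9; q10-1>q11; q11-0>q9; q11-1>q7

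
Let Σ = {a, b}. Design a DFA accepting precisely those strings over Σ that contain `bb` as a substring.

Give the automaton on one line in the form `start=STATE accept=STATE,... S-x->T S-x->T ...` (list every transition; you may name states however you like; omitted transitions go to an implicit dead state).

Track how much of `bb` has been matched so far: state q0 is no progress, q2 is the absorbing accept state reached once `bb` has occurred. Intermediate states record partial matches; on a mismatch, fall back to the longest reusable overlap.
        a   b  
>  q0   q0  q1 
   q1   q0  q2 
 * q2   q2  q2 
(> = start, * = accepting)

start=q0 accept=q2 q0-a->q0 q0-b->q1 q1-a->q0 q1-b->q2 q2-a->q2 q2-b->q2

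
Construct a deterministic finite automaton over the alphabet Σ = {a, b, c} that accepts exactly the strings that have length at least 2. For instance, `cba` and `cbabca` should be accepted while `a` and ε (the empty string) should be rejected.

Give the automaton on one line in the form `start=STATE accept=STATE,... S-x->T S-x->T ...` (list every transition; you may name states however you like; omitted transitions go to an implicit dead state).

Count input length up to 3: every symbol moves from S0 toward S3, which means 'more than 2' and absorbs. Accept from {S2, S3}.
        a   b   c  
>  S0   S1  S1  S1 
   S1   S2  S2  S2 
 * S2   S3  S3  S3 
 * S3   S3  S3  S3 
(> = start, * = accepting)

start=S0 accept=S2,S3 S0-a->S1 S0-b->S1 S0-c->S1 S1-a->S2 S1-b->S2 S1-c->S2 S2-a->S3 S2-b->S3 S2-c->S3 S3-a->S3 S3-b->S3 S3-c->S3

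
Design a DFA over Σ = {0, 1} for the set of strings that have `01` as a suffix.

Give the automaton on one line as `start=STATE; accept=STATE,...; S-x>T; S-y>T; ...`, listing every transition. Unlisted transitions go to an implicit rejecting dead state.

start=s0; accept=s2; s0-0>s1; s0-1>s0; s1-0>s1; s1-1>s2; s2-0>s1; s2-1>s0

Remember how much of `01` the current input suffix matches. State s0 means no match yet; s1 means the last symbol is `0`; s2 means the last 2 symbols are `01`. Only s2 accepts. On a mismatch, fall back to the longest proper suffix that is still a prefix of `01`.
3 states suffice.
        0   1  
>  s0   s1  s0 
   s1   s1  s2 
 * s2   s1  s0 
(> = start, * = accepting)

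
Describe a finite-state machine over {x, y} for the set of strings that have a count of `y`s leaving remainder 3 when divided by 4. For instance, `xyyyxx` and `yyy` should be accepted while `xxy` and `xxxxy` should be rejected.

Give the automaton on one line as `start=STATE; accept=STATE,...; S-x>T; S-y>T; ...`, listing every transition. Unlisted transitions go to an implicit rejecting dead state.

The only thing that matters is how many `y`s have appeared, reduced mod 4. Use one state per residue: A for 0, …, D for 3. Reading `y` moves to the next residue; anything else stays put. D is accepting.
4 states suffice.
       x  y 
>  A   A  B 
   B   B  C 
   C   C  D 
 * D   D  A 
(> = start, * = accepting)

start=A; accept=D; A-x>A; A-y>B; B-x>B; B-y>C; C-x>C; C-y>D; D-x>D; D-y>A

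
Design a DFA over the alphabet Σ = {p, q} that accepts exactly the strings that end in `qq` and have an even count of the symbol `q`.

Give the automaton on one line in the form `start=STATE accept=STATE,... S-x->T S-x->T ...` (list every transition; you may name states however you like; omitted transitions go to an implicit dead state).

Handle the two conditions separately and then intersect. The first has 3 states tracking how much of the suffix `qq` has currently been matched; the second has 2 states tracking the count of `q`s modulo 2. A product state is a pair (one from each), accepting exactly when both do. Minimizing collapses redundant product states.
With 4 states:
       p  q 
>  A   A  B 
   B   C  D 
   C   C  A 
 * D   A  B 
(> = start, * = accepting)

start=A accept=D A-p->A A-q->B B-p->C B-q->D C-p->C C-q->A D-p->A D-q->B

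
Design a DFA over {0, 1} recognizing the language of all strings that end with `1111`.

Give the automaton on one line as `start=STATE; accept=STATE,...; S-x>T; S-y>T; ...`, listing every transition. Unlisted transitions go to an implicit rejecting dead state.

Remember how much of `1111` the current input suffix matches. State S0 means no match yet; S1 means the last symbol is `1`; S2 means the last 2 symbols are `11`; S3 means the last 3 symbols are `111`; S4 means the last 4 symbols are `1111`. Only S4 accepts. On a mismatch, fall back to the longest proper suffix that is still a prefix of `1111`.
        0   1  
>  S0   S0  S1 
   S1   S0  S2 
   S2   S0  S3 
   S3   S0  S4 
 * S4   S0  S4 
(> = start, * = accepting)

start=S0; accept=S4; S0-0>S0; S0-1>S1; S1-0>S0; S1-1>S2; S2-0>S0; S2-1>S3; S3-0>S0; S3-1>S4; S4-0>S0; S4-1>S4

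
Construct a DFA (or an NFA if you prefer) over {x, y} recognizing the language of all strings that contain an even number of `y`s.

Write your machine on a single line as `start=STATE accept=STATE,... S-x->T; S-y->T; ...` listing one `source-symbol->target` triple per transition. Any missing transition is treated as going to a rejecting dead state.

start=A; accept=A; A-x->A; A-y->B; B-x->B; B-y->A

The only thing that matters is how many `y`s have appeared, reduced mod 2. Use one state per residue: A for 0, …, B for 1. Reading `y` moves to the next residue; anything else stays put. A is accepting.
A 2-state machine:
       x  y 
>* A   A  B 
   B   B  A 
(> = start, * = accepting)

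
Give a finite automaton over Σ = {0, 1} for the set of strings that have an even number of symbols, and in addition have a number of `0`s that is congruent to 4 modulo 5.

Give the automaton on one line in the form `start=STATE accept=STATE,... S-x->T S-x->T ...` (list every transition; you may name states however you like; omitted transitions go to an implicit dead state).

start=q0 accept=q7 q0-0->q1 q0-1->q2 q1-0->q3 q1-1->q4 q2-0->q4 q2-1->q0 q3-0->q5 q3-1->q6 q4-0->q6 q4-1->q1 q5-0->q7 q5-1->q8 q6-0->q8 q6-1->q3 q7-0->q2 q7-1->q9 q8-0->q9 q8-1->q5 q9-0->q0 q9-1->q7

Build one automaton per condition and run them in lockstep. One (2 states) tracks the input length modulo 2; the other (5 states) tracks the count of `0`s modulo 5. Each combined state is a pair, one component from each; accept when both components accept.
10 states suffice.
        0   1  
>  q0   q1  q2 
   q1   q3  q4 
   q2   q4  q0 
   q3   q5  q6 
   q4   q6  q1 
   q5   q7  q8 
   q6   q8  q3 
 * q7   q2  q9 
   q8   q9  q5 
   q9   q0  q7 
(> = start, * = accepting)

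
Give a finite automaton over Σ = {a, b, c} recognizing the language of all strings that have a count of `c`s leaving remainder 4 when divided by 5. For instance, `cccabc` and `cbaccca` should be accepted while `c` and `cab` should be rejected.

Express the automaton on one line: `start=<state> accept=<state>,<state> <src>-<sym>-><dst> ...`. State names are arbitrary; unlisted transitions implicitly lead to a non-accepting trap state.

The only thing that matters is how many `c`s have appeared, reduced mod 5. Use one state per residue: s0 for 0, …, s4 for 4. Reading `c` moves to the next residue; anything else stays put. s4 is accepting.
A 5-state machine:
        a   b   c  
>  s0   s0  s0  s1 
   s1   s1  s1  s2 
   s2   s2  s2  s3 
   s3   s3  s3  s4 
 * s4   s4  s4  s0 
(> = start, * = accepting)

start=s0 accept=s4 s0-a->s0 s0-b->s0 s0-c->s1 s1-a->s1 s1-b->s1 s1-c->s2 s2-a->s2 s2-b->s2 s2-c->s3 s3-a->s3 s3-b->s3 s3-c->s4 s4-a->s4 s4-b->s4 s4-c->s0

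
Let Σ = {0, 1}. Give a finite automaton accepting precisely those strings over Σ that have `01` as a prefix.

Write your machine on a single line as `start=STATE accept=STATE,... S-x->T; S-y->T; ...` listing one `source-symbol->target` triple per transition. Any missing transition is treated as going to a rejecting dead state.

start=A; accept=C; A-0->B; A-1->D; B-0->D; B-1->C; C-0->C; C-1->C; D-0->D; D-1->D

Walk along `01` while the input agrees: from A take `0` to B, and so on. Any deviation drops to the rejecting sink D. Once C is reached the prefix is confirmed and every continuation is accepted.
4 states suffice.
       0  1 
>  A   B  D 
   B   D  C 
 * C   C  C 
   D   D  D 
(> = start, * = accepting)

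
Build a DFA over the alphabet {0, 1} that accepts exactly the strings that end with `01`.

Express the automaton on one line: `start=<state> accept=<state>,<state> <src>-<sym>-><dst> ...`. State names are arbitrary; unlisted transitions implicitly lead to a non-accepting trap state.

Remember how much of `01` the current input suffix matches. State A means no match yet; B means the last symbol is `0`; C means the last 2 symbols are `01`. Only C accepts. On a mismatch, fall back to the longest proper suffix that is still a prefix of `01`.
With 3 states:
       0  1 
>  A   B  A 
   B   B  C 
 * C   B  A 
(> = start, * = accepting)

start=A accept=C A-0->B A-1->A B-0->B B-1->C C-0->B C-1->A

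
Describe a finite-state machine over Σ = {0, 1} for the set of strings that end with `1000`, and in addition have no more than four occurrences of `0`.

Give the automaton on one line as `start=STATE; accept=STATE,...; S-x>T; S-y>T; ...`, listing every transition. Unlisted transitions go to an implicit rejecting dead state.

Build one automaton per condition and run them in lockstep. One (5 states) tracks how much of the suffix `1000` has currently been matched; the other (6 states) tracks the count of `0`s, saturating at 5. Each combined state is a pair, one component from each; accept when both components accept.
          0    1  
>  s0     s1   s2 
   s1     s3   s4 
   s2     s5   s2 
   s3     s6   s7 
   s4     s8   s4 
   s5     s9   s4 
   s6    s10  s11 
   s7    s12   s7 
   s8    s13   s7 
   s9    s14   s7 
   s10   s15  s16 
   s11   s17  s11 
   s12   s18  s11 
   s13   s19  s11 
 * s14   s10  s11 
   s15   s15  s20 
   s16   s21  s16 
   s17   s22  s16 
   s18   s23  s16 
 * s19   s15  s16 
   s20   s21  s20 
   s21   s22  s20 
   s22   s23  s20 
   s23   s15  s20 
(> = start, * = accepting)

start=s0; accept=s14,s19; s0-0>s1; s0-1>s2; s1-0>s3; s1-1>s4; s2-0>s5; s2-1>s2; s3-0>s6; s3-1>s7; s4-0>s8; s4-1>s4; s5-0>s9; s5-1>s4; s6-0>s10; s6-1>s11; s7-0>s12; s7-1>s7; s8-0>s13; s8-1>s7; s9-0>s14; s9-1>s7; s10-0>s15; s10-1>s16; s11-0>s17; s11-1>s11; s12-0>s18; s12-1>s11; s13-0>s19; s13-1>s11; s14-0>s10; s14-1>s11; s15-0>s15; s15-1>s20; s16-0>s21; s16-1>s16; s17-0>s22; s17-1>s16; s18-0>s23; s18-1>s16; s19-0>s15; s19-1>s16; s20-0>s21; s20-1>s20; s21-0>s22; s21-1>s20; s22-0>s23; s22-1>s20; s23-0>s15; s23-1>s20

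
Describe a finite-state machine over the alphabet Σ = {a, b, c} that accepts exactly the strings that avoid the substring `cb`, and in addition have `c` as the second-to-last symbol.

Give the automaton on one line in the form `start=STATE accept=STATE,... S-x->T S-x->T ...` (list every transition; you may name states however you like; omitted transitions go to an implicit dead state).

Handle the two conditions separately and then intersect. The first has 3 states tracking partial matches of the forbidden pattern `cb`; the second has 13 states tracking the last 2 symbols read. A product state is a pair (one from each), accepting exactly when both do.
With 21 states:
          a    b    c  
>  s0     s1   s2   s3 
   s1     s4   s5   s6 
   s2     s7   s8   s9 
   s3    s10  s11  s12 
   s4     s4   s5   s6 
   s5     s7   s8   s9 
   s6    s10  s11  s12 
   s7     s4   s5   s6 
   s8     s7   s8   s9 
   s9    s10  s11  s12 
 * s10    s4   s5   s6 
   s11   s13  s14  s15 
 * s12   s10  s11  s12 
   s13   s16  s17  s18 
   s14   s13  s14  s15 
   s15   s19  s11  s20 
   s16   s16  s17  s18 
   s17   s13  s14  s15 
   s18   s19  s11  s20 
   s19   s16  s17  s18 
   s20   s19  s11  s20 
(> = start, * = accepting)

start=s0 accept=s10,s12 s0-a->s1 s0-b->s2 s0-c->s3 s1-a->s4 s1-b->s5 s1-c->s6 s2-a->s7 s2-b->s8 s2-c->s9 s3-a->s10 s3-b->s11 s3-c->s12 s4-a->s4 s4-b->s5 s4-c->s6 s5-a->s7 s5-b->s8 s5-c->s9 s6-a->s10 s6-b->s11 s6-c->s12 s7-a->s4 s7-b->s5 s7-c->s6 s8-a->s7 s8-b->s8 s8-c->s9 s9-a->s10 s9-b->s11 s9-c->s12 s10-a->s4 s10-b->s5 s10-c->s6 s11-a->s13 s11-b->s14 s11-c->s15 s12-a->s10 s12-b->s11 s12-c->s12 s13-a->s16 s13-b->s17 s13-c->s18 s14-a->s13 s14-b->s14 s14-c->s15 s15-a->s19 s15-b->s11 s15-c->s20 s16-a->s16 s16-b->s17 s16-c->s18 s17-a->s13 s17-b->s14 s17-c->s15 s18-a->s19 s18-b->s11 s18-c->s20 s19-a->s16 s19-b->s17 s19-c->s18 s20-a->s19 s20-b->s11 s20-c->s20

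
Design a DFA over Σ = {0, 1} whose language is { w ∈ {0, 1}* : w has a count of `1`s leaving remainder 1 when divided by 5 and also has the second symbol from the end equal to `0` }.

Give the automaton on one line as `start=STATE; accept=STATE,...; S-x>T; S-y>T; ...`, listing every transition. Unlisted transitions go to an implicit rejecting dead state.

start=A; accept=D,G; A-0>B; A-1>C; B-0>B; B-1>D; C-0>E; C-1>F; D-0>E; D-1>F; E-0>G; E-1>F; F-0>F; F-1>H; G-0>G; G-1>F; H-0>H; H-1>I; I-0>I; I-1>A

Run two small machines in parallel and take their product. One (5 states) tracks the count of `1`s modulo 5; the other (7 states) tracks the last 2 symbols read. Each combined state is a pair, one component from each; accept when both components accept. After merging equivalent states the machine shrinks.
A 9-state machine:
       0  1 
>  A   B  C 
   B   B  D 
   C   E  F 
 * D   E  F 
   E   G  F 
   F   F  H 
 * G   G  F 
   H   H  I 
   I   I  A 
(> = start, * = accepting)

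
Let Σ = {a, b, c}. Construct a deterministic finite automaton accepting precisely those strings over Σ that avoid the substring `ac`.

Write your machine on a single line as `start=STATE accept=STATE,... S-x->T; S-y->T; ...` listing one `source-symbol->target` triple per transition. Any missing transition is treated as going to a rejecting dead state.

start=q0; accept=q0,q1; q0-a->q1; q0-b->q0; q0-c->q0; q1-a->q1; q1-b->q0; q1-c->q2; q2-a->q2; q2-b->q2; q2-c->q2

Track partial matches of the forbidden pattern `ac`. State q2 is a dead state reached once `ac` has occurred; every other state accepts. q0 means no part of `ac` is currently matched.
        a   b   c  
>* q0   q1  q0  q0 
 * q1   q1  q0  q2 
   q2   q2  q2  q2 
(> = start, * = accepting)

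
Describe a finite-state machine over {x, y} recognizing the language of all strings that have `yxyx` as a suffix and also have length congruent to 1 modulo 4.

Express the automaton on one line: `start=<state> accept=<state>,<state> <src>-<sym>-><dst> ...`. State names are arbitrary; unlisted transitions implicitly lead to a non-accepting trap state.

Run two small machines in parallel and take their product. One (5 states) tracks how much of the suffix `yxyx` has currently been matched; the other (4 states) tracks the input length modulo 4. Each combined state is a pair, one component from each; accept when both components accept. Equivalent product states are then merged.
An 8-state machine:
       x  y 
>  A   B  B 
   B   C  D 
   C   E  E 
   D   F  E 
   E   A  A 
   F   A  G 
   G   H  B 
 * H   C  D 
(> = start, * = accepting)

start=A accept=H A-x->B A-y->B B-x->C B-y->D C-x->E C-y->E D-x->F D-y->E E-x->A E-y->A F-x->A F-y->G G-x->H G-y->B H-x->C H-y->D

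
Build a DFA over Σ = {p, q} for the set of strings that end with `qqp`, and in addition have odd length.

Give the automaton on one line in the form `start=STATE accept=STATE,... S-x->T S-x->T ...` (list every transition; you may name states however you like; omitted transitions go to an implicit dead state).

start=A accept=E A-p->B A-q->C B-p->A B-q->A C-p->A C-q->D D-p->E D-q->C E-p->A E-q->A

Handle the two conditions separately and then intersect. One (4 states) tracks how much of the suffix `qqp` has currently been matched; the other (2 states) tracks the input length modulo 2. Each combined state is a pair, one component from each; accept when both components accept. Minimizing collapses redundant product states.
5 states suffice.
       p  q 
>  A   B  C 
   B   A  A 
   C   A  D 
   D   E  C 
 * E   A  A 
(> = start, * = accepting)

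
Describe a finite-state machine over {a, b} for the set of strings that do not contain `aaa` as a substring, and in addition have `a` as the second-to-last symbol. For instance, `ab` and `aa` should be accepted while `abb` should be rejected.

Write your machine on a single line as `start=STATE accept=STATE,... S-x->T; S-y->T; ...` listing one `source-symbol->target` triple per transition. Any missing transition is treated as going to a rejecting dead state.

Build one automaton per condition and run them in lockstep. One (4 states) tracks partial matches of the forbidden pattern `aaa`; the other (7 states) tracks the last 2 symbols read. Each combined state is a pair, one component from each; accept when both components accept. After merging equivalent states the machine shrinks.
5 states suffice.
        a   b  
>  S0   S1  S0 
   S1   S2  S3 
 * S2   S4  S3 
 * S3   S1  S0 
   S4   S4  S4 
(> = start, * = accepting)

start=S0; accept=S2,S3; S0-a->S1; S0-b->S0; S1-a->S2; S1-b->S3; S2-a->S4; S2-b->S3; S3-a->S1; S3-b->S0; S4-a->S4; S4-b->S4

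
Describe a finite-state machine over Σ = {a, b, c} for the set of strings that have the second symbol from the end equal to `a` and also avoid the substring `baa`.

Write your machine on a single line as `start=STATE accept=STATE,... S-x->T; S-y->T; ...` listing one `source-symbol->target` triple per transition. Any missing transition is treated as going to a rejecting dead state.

Run two small machines in parallel and take their product. One (13 states) tracks the last 2 symbols read; the other (4 states) tracks partial matches of the forbidden pattern `baa`. Each combined state is a pair, one component from each; accept when both components accept. Minimizing collapses redundant product states.
8 states suffice.
        a   b   c  
>  S0   S1  S2  S0 
   S1   S3  S4  S5 
   S2   S6  S2  S0 
 * S3   S3  S4  S5 
 * S4   S6  S2  S0 
 * S5   S1  S2  S0 
   S6   S7  S4  S5 
   S7   S7  S7  S7 
(> = start, * = accepting)

start=S0; accept=S3,S4,S5; S0-a->S1; S0-b->S2; S0-c->S0; S1-a->S3; S1-b->S4; S1-c->S5; S2-a->S6; S2-b->S2; S2-c->S0; S3-a->S3; S3-b->S4; S3-c->S5; S4-a->S6; S4-b->S2; S4-c->S0; S5-a->S1; S5-b->S2; S5-c->S0; S6-a->S7; S6-b->S4; S6-c->S5; S7-a->S7; S7-b->S7; S7-c->S7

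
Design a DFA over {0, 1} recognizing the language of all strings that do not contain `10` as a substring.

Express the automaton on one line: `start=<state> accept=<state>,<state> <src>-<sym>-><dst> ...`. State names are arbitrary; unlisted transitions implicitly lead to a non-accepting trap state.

start=S0 accept=S0,S1 S0-0->S0 S0-1->S1 S1-0->S2 S1-1->S1 S2-0->S2 S2-1->S2

Track partial matches of the forbidden pattern `10`. State S2 is a dead state reached once `10` has occurred; every other state accepts. S0 means no part of `10` is currently matched.
With 3 states:
        0   1  
>* S0   S0  S1 
 * S1   S2  S1 
   S2   S2  S2 
(> = start, * = accepting)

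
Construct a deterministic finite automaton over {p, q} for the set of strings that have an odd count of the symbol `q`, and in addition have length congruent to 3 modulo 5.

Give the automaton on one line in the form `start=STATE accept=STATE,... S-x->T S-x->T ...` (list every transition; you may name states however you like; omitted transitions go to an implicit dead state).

Build one automaton per condition and run them in lockstep. One (2 states) tracks the count of `q`s modulo 2; the other (5 states) tracks the input length modulo 5. Each combined state is a pair, one component from each; accept when both components accept.
10 states suffice.
        p   q  
>  s0   s1  s2 
   s1   s3  s4 
   s2   s4  s3 
   s3   s5  s6 
   s4   s6  s5 
   s5   s7  s8 
 * s6   s8  s7 
   s7   s0  s9 
   s8   s9  s0 
   s9   s2  s1 
(> = start, * = accepting)

start=s0 accept=s6 s0-p->s1 s0-q->s2 s1-p->s3 s1-q->s4 s2-p->s4 s2-q->s3 s3-p->s5 s3-q->s6 s4-p->s6 s4-q->s5 s5-p->s7 s5-q->s8 s6-p->s8 s6-q->s7 s7-p->s0 s7-q->s9 s8-p->s9 s8-q->s0 s9-p->s2 s9-q->s1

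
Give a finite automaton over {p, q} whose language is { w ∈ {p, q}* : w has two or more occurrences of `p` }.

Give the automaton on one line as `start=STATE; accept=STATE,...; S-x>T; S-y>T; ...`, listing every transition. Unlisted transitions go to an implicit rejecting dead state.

Only the number of `p`s matters, and only up to 3. Make a chain s0 → s1 → s2 → s3 advanced by each `p` (with s3 absorbing); every other symbol self-loops. The accepting set is {s2, s3}.
        p   q  
>  s0   s1  s0 
   s1   s2  s1 
 * s2   s3  s2 
 * s3   s3  s3 
(> = start, * = accepting)

start=s0; accept=s2,s3; s0-p>s1; s0-q>s0; s1-p>s2; s1-q>s1; s2-p>s3; s2-q>s2; s3-p>s3; s3-q>s3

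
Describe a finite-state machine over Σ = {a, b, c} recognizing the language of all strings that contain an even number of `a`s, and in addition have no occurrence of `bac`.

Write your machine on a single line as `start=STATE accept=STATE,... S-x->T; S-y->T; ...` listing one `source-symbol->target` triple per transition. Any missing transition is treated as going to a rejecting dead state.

Build one automaton per condition and run them in lockstep. The first has 2 states tracking the count of `a`s modulo 2; the second has 4 states tracking partial matches of the forbidden pattern `bac`. A product state is a pair (one from each), accepting exactly when both do. After merging equivalent states the machine shrinks.
7 states suffice.
        a   b   c  
>* q0   q1  q2  q0 
   q1   q0  q3  q1 
 * q2   q4  q2  q0 
   q3   q5  q3  q1 
   q4   q0  q3  q6 
 * q5   q1  q2  q6 
   q6   q6  q6  q6 
(> = start, * = accepting)

start=q0; accept=q0,q2,q5; q0-a->q1; q0-b->q2; q0-c->q0; q1-a->q0; q1-b->q3; q1-c->q1; q2-a->q4; q2-b->q2; q2-c->q0; q3-a->q5; q3-b->q3; q3-c->q1; q4-a->q0; q4-b->q3; q4-c->q6; q5-a->q1; q5-b->q2; q5-c->q6; q6-a->q6; q6-b->q6; q6-c->q6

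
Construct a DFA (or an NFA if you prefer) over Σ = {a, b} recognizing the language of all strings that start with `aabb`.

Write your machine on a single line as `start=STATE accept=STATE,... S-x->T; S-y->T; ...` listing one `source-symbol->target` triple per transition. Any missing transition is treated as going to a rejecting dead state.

start=q0; accept=q4; q0-a->q1; q0-b->q5; q1-a->q2; q1-b->q5; q2-a->q5; q2-b->q3; q3-a->q5; q3-b->q4; q4-a->q4; q4-b->q4; q5-a->q5; q5-b->q5

Check the first 4 symbols one by one: q0 through q3 record how many have matched `aabb` so far; any wrong symbol goes to the dead state q5. After all 4 match we enter the accepting sink q4.
A 6-state machine:
        a   b  
>  q0   q1  q5 
   q1   q2  q5 
   q2   q5  q3 
   q3   q5  q4 
 * q4   q4  q4 
   q5   q5  q5 
(> = start, * = accepting)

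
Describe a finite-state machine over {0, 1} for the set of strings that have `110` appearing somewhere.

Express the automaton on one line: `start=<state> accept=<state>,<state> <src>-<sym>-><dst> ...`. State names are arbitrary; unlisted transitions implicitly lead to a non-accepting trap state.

States s0..s2 record the length of the longest prefix of `110` that matches the current input suffix. Reaching s3 means `110` has been seen, and we stay there forever. Accept from s3.
A 4-state machine:
        0   1  
>  s0   s0  s1 
   s1   s0  s2 
   s2   s3  s2 
 * s3   s3  s3 
(> = start, * = accepting)

start=s0 accept=s3 s0-0->s0 s0-1->s1 s1-0->s0 s1-1->s2 s2-0->s3 s2-1->s2 s3-0->s3 s3-1->s3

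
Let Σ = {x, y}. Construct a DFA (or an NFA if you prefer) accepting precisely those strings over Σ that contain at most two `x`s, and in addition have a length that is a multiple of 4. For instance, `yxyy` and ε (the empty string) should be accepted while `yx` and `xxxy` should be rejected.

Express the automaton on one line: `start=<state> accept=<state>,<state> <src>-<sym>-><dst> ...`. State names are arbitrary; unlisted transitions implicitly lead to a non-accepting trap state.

start=s0 accept=s0,s10,s11 s0-x->s1 s0-y->s2 s1-x->s3 s1-y->s4 s2-x->s4 s2-y->s5 s3-x->s6 s3-y->s7 s4-x->s7 s4-y->s8 s5-x->s8 s5-y->s9 s6-x->s6 s6-y->s6 s7-x->s6 s7-y->s10 s8-x->s10 s8-y->s11 s9-x->s11 s9-y->s0 s10-x->s6 s10-y->s12 s11-x->s12 s11-y->s1 s12-x->s6 s12-y->s3

Build one automaton per condition and run them in lockstep. One (4 states) tracks the count of `x`s, saturating at 3; the other (4 states) tracks the input length modulo 4. Each combined state is a pair, one component from each; accept when both components accept. After merging equivalent states the machine shrinks.
With 13 states:
          x    y  
>* s0     s1   s2 
   s1     s3   s4 
   s2     s4   s5 
   s3     s6   s7 
   s4     s7   s8 
   s5     s8   s9 
   s6     s6   s6 
   s7     s6  s10 
   s8    s10  s11 
   s9    s11   s0 
 * s10    s6  s12 
 * s11   s12   s1 
   s12    s6   s3 
(> = start, * = accepting)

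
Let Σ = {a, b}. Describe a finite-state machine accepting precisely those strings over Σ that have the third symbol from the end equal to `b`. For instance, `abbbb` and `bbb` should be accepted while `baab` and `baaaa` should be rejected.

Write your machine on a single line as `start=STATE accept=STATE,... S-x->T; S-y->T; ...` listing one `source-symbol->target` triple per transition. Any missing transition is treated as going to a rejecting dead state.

start=q0; accept=q11,q12,q13,q14; q0-a->q1; q0-b->q2; q1-a->q3; q1-b->q4; q2-a->q5; q2-b->q6; q3-a->q7; q3-b->q8; q4-a->q9; q4-b->q10; q5-a->q11; q5-b->q12; q6-a->q13; q6-b->q14; q7-a->q7; q7-b->q8; q8-a->q9; q8-b->q10; q9-a->q11; q9-b->q12; q10-a->q13; q10-b->q14; q11-a->q7; q11-b->q8; q12-a->q9; q12-b->q10; q13-a->q11; q13-b->q12; q14-a->q13; q14-b->q14

A DFA must remember the last 3 symbols (since which symbol is third-to-last isn't known until the input ends). Use one state per possible window of the last ≤3 symbols; accept from those whose window starts with `b`.
A 15-state machine:
          a    b  
>  q0     q1   q2 
   q1     q3   q4 
   q2     q5   q6 
   q3     q7   q8 
   q4     q9  q10 
   q5    q11  q12 
   q6    q13  q14 
   q7     q7   q8 
   q8     q9  q10 
   q9    q11  q12 
   q10   q13  q14 
 * q11    q7   q8 
 * q12    q9  q10 
 * q13   q11  q12 
 * q14   q13  q14 
(> = start, * = accepting)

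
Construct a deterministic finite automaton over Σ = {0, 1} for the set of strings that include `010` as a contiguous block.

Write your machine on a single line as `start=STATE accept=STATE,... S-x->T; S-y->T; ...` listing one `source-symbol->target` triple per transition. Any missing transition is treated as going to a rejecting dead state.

start=A; accept=D; A-0->B; A-1->A; B-0->B; B-1->C; C-0->D; C-1->A; D-0->D; D-1->D

Track how much of `010` has been matched so far: state A is no progress, D is the absorbing accept state reached once `010` has occurred. Intermediate states record partial matches; on a mismatch, fall back to the longest reusable overlap.
       0  1 
>  A   B  A 
   B   B  C 
   C   D  A 
 * D   D  D 
(> = start, * = accepting)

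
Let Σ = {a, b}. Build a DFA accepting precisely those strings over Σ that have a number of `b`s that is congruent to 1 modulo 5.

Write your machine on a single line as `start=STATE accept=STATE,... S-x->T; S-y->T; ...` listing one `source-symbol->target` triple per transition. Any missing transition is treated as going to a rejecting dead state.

start=q0; accept=q1; q0-a->q0; q0-b->q1; q1-a->q1; q1-b->q2; q2-a->q2; q2-b->q3; q3-a->q3; q3-b->q4; q4-a->q4; q4-b->q0

Keep the running count of `b`s modulo 5: each `b` advances along the cycle q0 → q1 → q2 → q3 → q4 → q0 while other symbols loop. Accept at q1.
5 states suffice.
        a   b  
>  q0   q0  q1 
 * q1   q1  q2 
   q2   q2  q3 
   q3   q3  q4 
   q4   q4  q0 
(> = start, * = accepting)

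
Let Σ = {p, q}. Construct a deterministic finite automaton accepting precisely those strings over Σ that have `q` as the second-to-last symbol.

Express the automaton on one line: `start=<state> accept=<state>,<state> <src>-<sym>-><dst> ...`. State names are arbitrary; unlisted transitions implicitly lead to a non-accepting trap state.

Because acceptance depends on a position counted from the end, the machine has to buffer the most recent 2 symbols. Make each state the string of the last up-to-2 symbols read; on input `x` shift the window left and append `x`. Accept when the buffered window has length 2 and begins with `q`.
       p  q 
>  A   B  C 
   B   D  E 
   C   F  G 
   D   D  E 
   E   F  G 
 * F   D  E 
 * G   F  G 
(> = start, * = accepting)

start=A accept=F,G A-p->B A-q->C B-p->D B-q->E C-p->F C-q->G D-p->D D-q->E E-p->F E-q->G F-p->D F-q->E G-p->F G-q->G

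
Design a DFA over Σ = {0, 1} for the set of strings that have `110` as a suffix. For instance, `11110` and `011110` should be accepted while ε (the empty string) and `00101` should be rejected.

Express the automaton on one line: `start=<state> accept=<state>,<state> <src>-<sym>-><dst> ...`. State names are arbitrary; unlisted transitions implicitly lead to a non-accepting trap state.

start=A accept=D A-0->A A-1->B B-0->A B-1->C C-0->D C-1->C D-0->A D-1->B

Remember how much of `110` the current input suffix matches. State A means no match yet; B means the last symbol is `1`; C means the last 2 symbols are `11`; D means the last 3 symbols are `110`. Only D accepts. On a mismatch, fall back to the longest proper suffix that is still a prefix of `110`.
With 4 states:
       0  1 
>  A   A  B 
   B   A  C 
   C   D  C 
 * D   A  B 
(> = start, * = accepting)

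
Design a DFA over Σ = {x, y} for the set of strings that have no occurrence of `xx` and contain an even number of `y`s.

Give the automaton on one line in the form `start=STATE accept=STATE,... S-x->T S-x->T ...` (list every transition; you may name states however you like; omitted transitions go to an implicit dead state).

Build one automaton per condition and run them in lockstep. The first has 3 states tracking partial matches of the forbidden pattern `xx`; the second has 2 states tracking the count of `y`s modulo 2. A product state is a pair (one from each), accepting exactly when both do.
A 6-state machine:
        x   y  
>* q0   q1  q2 
 * q1   q3  q2 
   q2   q4  q0 
   q3   q3  q5 
   q4   q5  q0 
   q5   q5  q3 
(> = start, * = accepting)

start=q0 accept=q0,q1 q0-x->q1 q0-y->q2 q1-x->q3 q1-y->q2 q2-x->q4 q2-y->q0 q3-x->q3 q3-y->q5 q4-x->q5 q4-y->q0 q5-x->q5 q5-y->q3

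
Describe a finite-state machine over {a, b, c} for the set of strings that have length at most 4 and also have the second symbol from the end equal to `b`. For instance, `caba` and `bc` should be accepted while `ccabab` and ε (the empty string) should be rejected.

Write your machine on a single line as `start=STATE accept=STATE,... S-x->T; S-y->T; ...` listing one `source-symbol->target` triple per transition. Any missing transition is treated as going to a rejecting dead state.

start=q0; accept=q5,q6,q9,q10; q0-a->q1; q0-b->q2; q0-c->q1; q1-a->q3; q1-b->q4; q1-c->q3; q2-a->q5; q2-b->q6; q2-c->q5; q3-a->q7; q3-b->q8; q3-c->q7; q4-a->q9; q4-b->q10; q4-c->q9; q5-a->q7; q5-b->q8; q5-c->q7; q6-a->q9; q6-b->q10; q6-c->q9; q7-a->q7; q7-b->q7; q7-c->q7; q8-a->q9; q8-b->q9; q8-c->q9; q9-a->q7; q9-b->q7; q9-c->q7; q10-a->q9; q10-b->q9; q10-c->q9

Build one automaton per condition and run them in lockstep. The first has 6 states tracking the input length, saturating at 5; the second has 13 states tracking the last 2 symbols read. A product state is a pair (one from each), accepting exactly when both do. Minimizing collapses redundant product states.
An 11-state machine:
          a    b    c  
>  q0     q1   q2   q1 
   q1     q3   q4   q3 
   q2     q5   q6   q5 
   q3     q7   q8   q7 
   q4     q9  q10   q9 
 * q5     q7   q8   q7 
 * q6     q9  q10   q9 
   q7     q7   q7   q7 
   q8     q9   q9   q9 
 * q9     q7   q7   q7 
 * q10    q9   q9   q9 
(> = start, * = accepting)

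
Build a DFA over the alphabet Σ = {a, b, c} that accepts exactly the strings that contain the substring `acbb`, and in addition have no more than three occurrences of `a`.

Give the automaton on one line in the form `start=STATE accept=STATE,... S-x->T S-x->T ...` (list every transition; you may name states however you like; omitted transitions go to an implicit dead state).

start=S0 accept=S12,S14,S15 S0-a->S1 S0-b->S0 S0-c->S0 S1-a->S2 S1-b->S3 S1-c->S4 S2-a->S5 S2-b->S6 S2-c->S7 S3-a->S2 S3-b->S3 S3-c->S3 S4-a->S2 S4-b->S8 S4-c->S3 S5-a->S9 S5-b->S9 S5-c->S10 S6-a->S5 S6-b->S6 S6-c->S6 S7-a->S5 S7-b->S11 S7-c->S6 S8-a->S2 S8-b->S12 S8-c->S3 S9-a->S9 S9-b->S9 S9-c->S9 S10-a->S9 S10-b->S13 S10-c->S9 S11-a->S5 S11-b->S14 S11-c->S6 S12-a->S14 S12-b->S12 S12-c->S12 S13-a->S9 S13-b->S15 S13-c->S9 S14-a->S15 S14-b->S14 S14-c->S14 S15-a->S9 S15-b->S15 S15-c->S15

Build one automaton per condition and run them in lockstep. One (5 states) tracks whether and how much of `acbb` has been seen; the other (5 states) tracks the count of `a`s, saturating at 4. Each combined state is a pair, one component from each; accept when both components accept. Equivalent product states are then merged.
16 states suffice.
          a    b    c  
>  S0     S1   S0   S0 
   S1     S2   S3   S4 
   S2     S5   S6   S7 
   S3     S2   S3   S3 
   S4     S2   S8   S3 
   S5     S9   S9  S10 
   S6     S5   S6   S6 
   S7     S5  S11   S6 
   S8     S2  S12   S3 
   S9     S9   S9   S9 
   S10    S9  S13   S9 
   S11    S5  S14   S6 
 * S12   S14  S12  S12 
   S13    S9  S15   S9 
 * S14   S15  S14  S14 
 * S15    S9  S15  S15 
(> = start, * = accepting)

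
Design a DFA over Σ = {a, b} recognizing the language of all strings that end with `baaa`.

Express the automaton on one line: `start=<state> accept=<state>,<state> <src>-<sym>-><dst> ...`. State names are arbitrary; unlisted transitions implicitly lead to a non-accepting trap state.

Let each state record the length of the longest suffix of the input read so far that is also a prefix of `baaa`. s1 means the last symbol is `b`; s2 means the last 2 symbols are `ba`; s3 means the last 3 symbols are `baa`; s4 means the last 4 symbols are `baaa`. Accept only at s4, where the string currently ends in `baaa`.
With 5 states:
        a   b  
>  s0   s0  s1 
   s1   s2  s1 
   s2   s3  s1 
   s3   s4  s1 
 * s4   s0  s1 
(> = start, * = accepting)

start=s0 accept=s4 s0-a->s0 s0-b->s1 s1-a->s2 s1-b->s1 s2-a->s3 s2-b->s1 s3-a->s4 s3-b->s1 s4-a->s0 s4-b->s1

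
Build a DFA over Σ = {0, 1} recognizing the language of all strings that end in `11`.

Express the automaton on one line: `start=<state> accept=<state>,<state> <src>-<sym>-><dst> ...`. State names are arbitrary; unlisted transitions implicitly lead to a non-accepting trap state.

start=s0 accept=s2 s0-0->s0 s0-1->s1 s1-0->s0 s1-1->s2 s2-0->s0 s2-1->s2

Remember how much of `11` the current input suffix matches. State s0 means no match yet; s1 means the last symbol is `1`; s2 means the last 2 symbols are `11`. Only s2 accepts. On a mismatch, fall back to the longest proper suffix that is still a prefix of `11`.
3 states suffice.
        0   1  
>  s0   s0  s1 
   s1   s0  s2 
 * s2   s0  s2 
(> = start, * = accepting)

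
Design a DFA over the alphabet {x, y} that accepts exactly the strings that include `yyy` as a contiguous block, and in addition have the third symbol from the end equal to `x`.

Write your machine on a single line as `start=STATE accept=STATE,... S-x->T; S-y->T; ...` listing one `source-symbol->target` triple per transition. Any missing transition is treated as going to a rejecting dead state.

Handle the two conditions separately and then intersect. The first has 4 states tracking whether and how much of `yyy` has been seen; the second has 15 states tracking the last 3 symbols read. A product state is a pair (one from each), accepting exactly when both do. Minimizing collapses redundant product states.
An 11-state machine:
          x    y  
>  s0     s0   s1 
   s1     s0   s2 
   s2     s0   s3 
   s3     s4   s3 
   s4     s5   s6 
   s5     s7   s8 
   s6     s9  s10 
 * s7     s7   s8 
 * s8     s9  s10 
 * s9     s5   s6 
 * s10    s4   s3 
(> = start, * = accepting)

start=s0; accept=s7,s8,s9,s10; s0-x->s0; s0-y->s1; s1-x->s0; s1-y->s2; s2-x->s0; s2-y->s3; s3-x->s4; s3-y->s3; s4-x->s5; s4-y->s6; s5-x->s7; s5-y->s8; s6-x->s9; s6-y->s10; s7-x->s7; s7-y->s8; s8-x->s9; s8-y->s10; s9-x->s5; s9-y->s6; s10-x->s4; s10-y->s3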